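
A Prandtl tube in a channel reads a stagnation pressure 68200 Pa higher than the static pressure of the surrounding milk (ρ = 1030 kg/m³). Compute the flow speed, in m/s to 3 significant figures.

v ≈ 11.5 m/s

The dynamic pressure equals the rise in static pressure at the stagnation point: ΔP = ½ρv².
v = √(2ΔP/ρ) = √(2·68200/1030) = 11.5 m/s.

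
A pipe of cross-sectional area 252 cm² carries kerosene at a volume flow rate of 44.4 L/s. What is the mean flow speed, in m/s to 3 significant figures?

Q = 44.4 L/s = 0.0444 m³/s.
v = Q/A = 0.0444 / 0.0252 = 1.76 m/s.

v ≈ 1.76 m/s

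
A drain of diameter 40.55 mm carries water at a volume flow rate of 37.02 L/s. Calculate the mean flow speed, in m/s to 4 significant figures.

Q = 37.02 L/s = 0.03702 m³/s.
v = Q/A = 0.03702 / 0.001291 = 28.67 m/s.

28.67 m/s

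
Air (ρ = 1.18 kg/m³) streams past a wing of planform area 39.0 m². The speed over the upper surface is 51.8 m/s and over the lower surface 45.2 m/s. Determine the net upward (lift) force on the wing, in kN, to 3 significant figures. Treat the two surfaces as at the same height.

F = 14.7 kN

From P + ½ρv² = const at equal height, P_low − P_up = ½ρ(v_up² − v_low²).
ΔP = ½·1.18·(51.8² − 45.2²) = 378 Pa.
Lift = ΔP · A = 378 × 39.0 = 14700 N.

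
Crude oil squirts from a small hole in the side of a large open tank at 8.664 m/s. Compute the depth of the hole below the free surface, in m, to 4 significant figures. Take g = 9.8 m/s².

Torricelli: v = √(2gh), so h = v²/(2g).
h = 8.664²/(2·9.8) = 75.06/19.60 = 3.830 m.

3.830 m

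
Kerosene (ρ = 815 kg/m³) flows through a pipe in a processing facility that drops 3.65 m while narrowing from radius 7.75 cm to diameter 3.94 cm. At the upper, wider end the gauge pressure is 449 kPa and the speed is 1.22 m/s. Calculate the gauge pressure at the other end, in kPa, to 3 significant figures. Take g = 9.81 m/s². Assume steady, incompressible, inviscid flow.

P₂ ≈ 334 kPa

The volume flow rate is constant, so v₂ = (A₁/A₂)v₁ = (189/12.2)·1.22 = 18.9 m/s.
Energy conservation along the streamline gives P₂ = P₁ − ½ρ(v₂² − v₁²) − ρg(h₂ − h₁).
P₂ = 449000 + ½·815·(1.22² − 18.9²) − 815·9.81·(−3.65) = 449000 + (-145000) − (-29200) = 334000 Pa.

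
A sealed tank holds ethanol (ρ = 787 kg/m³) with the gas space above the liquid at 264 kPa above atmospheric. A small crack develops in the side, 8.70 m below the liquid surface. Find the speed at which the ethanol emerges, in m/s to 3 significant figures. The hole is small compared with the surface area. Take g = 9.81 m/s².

v ≈ 29.0 m/s

Take point 1 at the surface (v₁ ≈ 0) and point 2 at the hole (at atmospheric pressure). Bernoulli: P₁ + ρg h = P_atm + ½ρv₂².
With P₁ − P_atm = 264000 Pa, v₂ = √(2gh + 2ΔP/ρ) = √(2·9.81·8.70 + 2·264000/787) = 29.0 m/s.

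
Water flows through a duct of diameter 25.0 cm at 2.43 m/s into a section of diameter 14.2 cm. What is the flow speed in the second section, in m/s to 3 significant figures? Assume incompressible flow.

v₂ ≈ 7.53 m/s

Mass conservation (A₁v₁ = A₂v₂) gives v₂ = 2.43 × 491/158 = 7.53 m/s.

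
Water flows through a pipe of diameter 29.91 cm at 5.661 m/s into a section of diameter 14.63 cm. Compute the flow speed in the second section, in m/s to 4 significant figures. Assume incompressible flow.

The volume flow rate is constant, so v₂ = (A₁/A₂)v₁ = (702.6/168.1)·5.661 = 23.66 m/s.

v₂ ≈ 23.66 m/s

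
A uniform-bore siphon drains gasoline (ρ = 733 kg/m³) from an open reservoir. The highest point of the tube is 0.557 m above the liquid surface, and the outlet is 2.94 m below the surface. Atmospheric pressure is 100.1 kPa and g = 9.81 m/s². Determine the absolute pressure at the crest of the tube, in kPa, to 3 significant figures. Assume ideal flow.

Bernoulli surface→outlet gives ½v² = g·h_out, so v = √(2·9.81·2.94) = 7.59 m/s.
With constant cross-section the crest speed equals v; applying Bernoulli from the surface up to the crest, P_top = P_atm − ½ρv² − ρg·h_top.
P_top = 100100 − ½·733·7.59² − 733·9.81·0.557 = 75000 Pa.

P_top = 75.0 kPa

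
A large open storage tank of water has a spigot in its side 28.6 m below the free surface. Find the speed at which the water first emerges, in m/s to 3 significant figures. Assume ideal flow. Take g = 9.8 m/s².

Bernoulli from surface to hole (P equal, v_surface ≈ 0): v = √(2gh) = √(2×9.8×28.6) = 23.7 m/s.

23.7 m/s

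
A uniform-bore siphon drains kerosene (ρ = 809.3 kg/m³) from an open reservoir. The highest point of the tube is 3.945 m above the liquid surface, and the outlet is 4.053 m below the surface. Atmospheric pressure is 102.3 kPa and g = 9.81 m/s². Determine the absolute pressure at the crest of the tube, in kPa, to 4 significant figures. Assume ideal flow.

From the surface to the outlet (both open to atmosphere, surface at rest): v = √(2g·h_out) = √(2·9.81·4.053) = 8.917 m/s.
The bore is uniform, so the speed at the crest is the same v. Bernoulli surface→crest: P_atm = P_top + ½ρv² + ρg·h_top.
P_top = 102300 − ½·809.3·8.917² − 809.3·9.81·3.945 = 38800 Pa.

P_top = 38.80 kPa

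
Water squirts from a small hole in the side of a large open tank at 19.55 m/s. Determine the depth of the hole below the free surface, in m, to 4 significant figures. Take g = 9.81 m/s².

Inverting v = √(2gh) gives h = v² / 2g.
h = 19.55²/(2·9.81) = 382.2/19.62 = 19.48 m.

19.48 m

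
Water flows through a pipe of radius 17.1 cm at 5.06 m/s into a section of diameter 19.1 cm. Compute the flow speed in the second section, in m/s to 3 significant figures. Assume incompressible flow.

v₂ ≈ 16.2 m/s

Mass conservation (A₁v₁ = A₂v₂) gives v₂ = 5.06 × 919/287 = 16.2 m/s.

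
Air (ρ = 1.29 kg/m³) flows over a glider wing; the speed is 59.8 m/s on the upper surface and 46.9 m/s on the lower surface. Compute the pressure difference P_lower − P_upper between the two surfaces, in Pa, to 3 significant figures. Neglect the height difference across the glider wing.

ΔP = 888 Pa

With negligible Δh, P + ½ρv² is constant, so P_low − P_up = ½ρ(v_up² − v_low²).
ΔP = ½·1.29·(59.8² − 46.9²) = 888 Pa.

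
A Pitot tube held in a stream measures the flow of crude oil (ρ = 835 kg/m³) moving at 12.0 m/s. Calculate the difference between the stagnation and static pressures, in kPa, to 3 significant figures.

ΔP ≈ 60.1 kPa

Bernoulli between the free stream and the stagnation point: ½ρv² = P_stag − P_static.
ΔP = ½·835·12.0² = 60100 Pa.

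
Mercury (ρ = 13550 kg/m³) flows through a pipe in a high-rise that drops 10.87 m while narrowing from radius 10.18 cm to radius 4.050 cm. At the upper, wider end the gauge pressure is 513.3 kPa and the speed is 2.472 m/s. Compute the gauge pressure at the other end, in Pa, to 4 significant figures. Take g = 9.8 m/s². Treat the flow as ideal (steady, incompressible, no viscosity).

Mass conservation (A₁v₁ = A₂v₂) gives v₂ = 2.472 × 325.6/51.53 = 15.62 m/s.
Energy conservation along the streamline gives P₂ = P₁ − ½ρ(v₂² − v₁²) − ρg(h₂ − h₁).
P₂ = 513300 + ½·13550·(2.472² − 15.62²) − 13550·9.8·(−10.87) = 513300 + (-1611000) − (-1443000) = 345500 Pa.

P₂ = 345500 Pa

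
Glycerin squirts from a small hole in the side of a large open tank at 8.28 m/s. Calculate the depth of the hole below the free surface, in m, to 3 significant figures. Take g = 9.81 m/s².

For a small hole in a large open tank, ½v² = gh, giving h = v²/(2g).
h = 8.28²/(2·9.81) = 68.6/19.62 = 3.49 m.

3.49 m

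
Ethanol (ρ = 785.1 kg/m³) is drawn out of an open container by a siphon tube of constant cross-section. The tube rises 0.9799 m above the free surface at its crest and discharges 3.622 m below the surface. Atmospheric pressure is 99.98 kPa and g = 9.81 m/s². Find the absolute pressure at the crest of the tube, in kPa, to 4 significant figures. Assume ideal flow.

P_top = 64.54 kPa

Bernoulli surface→outlet gives ½v² = g·h_out, so v = √(2·9.81·3.622) = 8.430 m/s.
The bore is uniform, so the speed at the crest is the same v. Bernoulli surface→crest: P_atm = P_top + ½ρv² + ρg·h_top.
P_top = 99980 − ½·785.1·8.430² − 785.1·9.81·0.9799 = 64540 Pa.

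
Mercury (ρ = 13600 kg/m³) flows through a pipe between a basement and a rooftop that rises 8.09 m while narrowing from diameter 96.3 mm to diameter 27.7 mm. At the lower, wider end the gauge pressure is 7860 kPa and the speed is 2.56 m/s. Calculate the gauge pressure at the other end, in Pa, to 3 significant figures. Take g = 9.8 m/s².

P₂ ≈ 316000 Pa

Continuity gives A₁v₁ = A₂v₂, so v₂ = (72.8 cm²)/(6.03 cm²) × 2.56 m/s = 30.9 m/s.
Applying Bernoulli between the two ends and solving for P₂: P₂ = P₁ + ½ρ(v₁² − v₂²) − ρgΔh.
P₂ = 7860000 + ½·13600·(2.56² − 30.9²) − 13600·9.8·(+8.09) = 7860000 + (-6470000) − (1080000) = 316000 Pa.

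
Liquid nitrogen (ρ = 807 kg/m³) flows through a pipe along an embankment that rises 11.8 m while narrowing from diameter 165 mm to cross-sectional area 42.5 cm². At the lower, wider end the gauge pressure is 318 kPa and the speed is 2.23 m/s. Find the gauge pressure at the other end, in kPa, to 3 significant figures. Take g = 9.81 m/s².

Continuity gives A₁v₁ = A₂v₂, so v₂ = (214 cm²)/(42.5 cm²) × 2.23 m/s = 11.2 m/s.
Applying Bernoulli between the two ends and solving for P₂: P₂ = P₁ + ½ρ(v₁² − v₂²) − ρgΔh.
P₂ = 318000 + ½·807·(2.23² − 11.2²) − 807·9.81·(+11.8) = 318000 + (-48800) − (93400) = 176000 Pa.

P₂ = 176 kPa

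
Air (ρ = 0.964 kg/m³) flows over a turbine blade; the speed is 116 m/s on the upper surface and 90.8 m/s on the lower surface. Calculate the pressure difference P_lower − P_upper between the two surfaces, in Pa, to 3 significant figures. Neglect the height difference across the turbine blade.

ΔP ≈ 2510 Pa

With negligible Δh, P + ½ρv² is constant, so P_low − P_up = ½ρ(v_up² − v_low²).
ΔP = ½·0.964·(116² − 90.8²) = 2510 Pa.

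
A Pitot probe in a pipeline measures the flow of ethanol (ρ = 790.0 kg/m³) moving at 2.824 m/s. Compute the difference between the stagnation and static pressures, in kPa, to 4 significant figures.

3.150 kPa

The dynamic pressure equals the rise in static pressure at the stagnation point: ΔP = ½ρv².
ΔP = ½·790.0·2.824² = 3150 Pa.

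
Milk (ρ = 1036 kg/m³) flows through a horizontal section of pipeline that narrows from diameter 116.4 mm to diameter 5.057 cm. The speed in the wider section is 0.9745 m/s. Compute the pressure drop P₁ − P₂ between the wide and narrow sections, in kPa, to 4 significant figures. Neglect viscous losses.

Mass conservation (A₁v₁ = A₂v₂) gives v₂ = 0.9745 × 106.4/20.09 = 5.163 m/s.
Along the horizontal streamline, P + ½ρv² is constant.
P₁ − P₂ = ½·1036·(5.163² − 0.9745²) = ½·1036·25.71 = 13320 Pa.

ΔP ≈ 13.32 kPa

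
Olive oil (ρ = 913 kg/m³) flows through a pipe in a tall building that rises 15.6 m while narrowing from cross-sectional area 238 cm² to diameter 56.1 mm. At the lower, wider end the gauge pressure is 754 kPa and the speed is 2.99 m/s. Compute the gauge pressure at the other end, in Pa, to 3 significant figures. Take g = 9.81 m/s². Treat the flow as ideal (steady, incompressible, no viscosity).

Continuity gives A₁v₁ = A₂v₂, so v₂ = (238 cm²)/(24.7 cm²) × 2.99 m/s = 28.8 m/s.
Energy conservation along the streamline gives P₂ = P₁ − ½ρ(v₂² − v₁²) − ρg(h₂ − h₁).
P₂ = 754000 + ½·913·(2.99² − 28.8²) − 913·9.81·(+15.6) = 754000 + (-374000) − (140000) = 240000 Pa.

P₂ ≈ 240000 Pa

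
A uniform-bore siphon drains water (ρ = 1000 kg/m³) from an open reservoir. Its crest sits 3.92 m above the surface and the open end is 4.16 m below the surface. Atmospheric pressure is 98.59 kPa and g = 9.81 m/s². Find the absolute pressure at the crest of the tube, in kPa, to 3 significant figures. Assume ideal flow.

From the surface to the outlet (both open to atmosphere, surface at rest): v = √(2g·h_out) = √(2·9.81·4.16) = 9.03 m/s.
The bore is uniform, so the speed at the crest is the same v. Bernoulli surface→crest: P_atm = P_top + ½ρv² + ρg·h_top.
P_top = 98590 − ½·1000·9.03² − 1000·9.81·3.92 = 19300 Pa.

P_top ≈ 19.3 kPa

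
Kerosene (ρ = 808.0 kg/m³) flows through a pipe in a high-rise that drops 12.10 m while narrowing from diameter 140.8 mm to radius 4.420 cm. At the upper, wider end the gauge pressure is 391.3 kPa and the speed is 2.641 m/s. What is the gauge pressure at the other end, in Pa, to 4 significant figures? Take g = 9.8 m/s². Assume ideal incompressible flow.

Continuity gives A₁v₁ = A₂v₂, so v₂ = (155.7 cm²)/(61.38 cm²) × 2.641 m/s = 6.700 m/s.
Applying Bernoulli between the two ends and solving for P₂: P₂ = P₁ + ½ρ(v₁² − v₂²) − ρgΔh.
P₂ = 391300 + ½·808.0·(2.641² − 6.700²) − 808.0·9.8·(−12.10) = 391300 + (-15320) − (-95810) = 471800 Pa.

471800 Pa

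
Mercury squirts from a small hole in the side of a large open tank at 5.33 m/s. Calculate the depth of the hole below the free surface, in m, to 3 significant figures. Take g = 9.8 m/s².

h ≈ 1.45 m

Torricelli: v = √(2gh), so h = v²/(2g).
h = 5.33²/(2·9.8) = 28.4/19.60 = 1.45 m.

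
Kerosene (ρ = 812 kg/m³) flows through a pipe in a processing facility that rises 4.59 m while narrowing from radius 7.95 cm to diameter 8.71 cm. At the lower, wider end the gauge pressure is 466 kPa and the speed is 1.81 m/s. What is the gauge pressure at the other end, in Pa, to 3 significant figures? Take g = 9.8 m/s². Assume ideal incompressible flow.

P₂ ≈ 416000 Pa

The volume flow rate is constant, so v₂ = (A₁/A₂)v₁ = (199/59.6)·1.81 = 6.03 m/s.
Energy conservation along the streamline gives P₂ = P₁ − ½ρ(v₂² − v₁²) − ρg(h₂ − h₁).
P₂ = 466000 + ½·812·(1.81² − 6.03²) − 812·9.8·(+4.59) = 466000 + (-13400) − (36500) = 416000 Pa.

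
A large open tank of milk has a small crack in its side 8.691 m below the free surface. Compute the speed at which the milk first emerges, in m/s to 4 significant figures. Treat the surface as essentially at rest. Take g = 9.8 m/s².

v ≈ 13.05 m/s

The surface is effectively still and both ends are open, so ½v² = gh and v = √(2·9.8·8.691) = 13.05 m/s.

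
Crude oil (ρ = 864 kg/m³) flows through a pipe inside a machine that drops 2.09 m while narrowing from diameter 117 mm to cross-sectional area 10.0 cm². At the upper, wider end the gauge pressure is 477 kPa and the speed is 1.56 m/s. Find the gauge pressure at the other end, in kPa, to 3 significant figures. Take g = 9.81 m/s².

P₂ ≈ 374 kPa

Continuity gives A₁v₁ = A₂v₂, so v₂ = (108 cm²)/(10.0 cm²) × 1.56 m/s = 16.8 m/s.
Applying Bernoulli between the two ends and solving for P₂: P₂ = P₁ + ½ρ(v₁² − v₂²) − ρgΔh.
P₂ = 477000 + ½·864·(1.56² − 16.8²) − 864·9.81·(−2.09) = 477000 + (-120000) − (-17700) = 374000 Pa.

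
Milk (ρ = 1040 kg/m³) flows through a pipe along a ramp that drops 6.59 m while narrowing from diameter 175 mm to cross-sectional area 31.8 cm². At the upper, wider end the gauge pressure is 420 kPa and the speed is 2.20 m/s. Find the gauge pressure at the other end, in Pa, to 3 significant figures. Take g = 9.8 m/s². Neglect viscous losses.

By continuity, v₂ = v₁·A₁/A₂ = 2.20·(241/31.8) = 16.6 m/s.
Applying Bernoulli between the two ends and solving for P₂: P₂ = P₁ + ½ρ(v₁² − v₂²) − ρgΔh.
P₂ = 420000 + ½·1040·(2.20² − 16.6²) − 1040·9.8·(−6.59) = 420000 + (-141000) − (-67200) = 346000 Pa.

P₂ = 346000 Pa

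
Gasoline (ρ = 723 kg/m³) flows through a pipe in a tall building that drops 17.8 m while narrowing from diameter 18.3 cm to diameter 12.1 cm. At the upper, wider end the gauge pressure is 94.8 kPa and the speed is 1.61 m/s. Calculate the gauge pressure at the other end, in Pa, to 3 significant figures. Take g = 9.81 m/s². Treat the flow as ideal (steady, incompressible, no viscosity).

The volume flow rate is constant, so v₂ = (A₁/A₂)v₁ = (263/115)·1.61 = 3.68 m/s.
Bernoulli: P₁ + ½ρv₁² + ρg h₁ = P₂ + ½ρv₂² + ρg h₂, so P₂ = P₁ + ½ρ(v₁² − v₂²) − ρg(h₂ − h₁).
P₂ = 94800 + ½·723·(1.61² − 3.68²) − 723·9.81·(−17.8) = 94800 + (-3970) − (-126000) = 217000 Pa.

P₂ ≈ 217000 Pa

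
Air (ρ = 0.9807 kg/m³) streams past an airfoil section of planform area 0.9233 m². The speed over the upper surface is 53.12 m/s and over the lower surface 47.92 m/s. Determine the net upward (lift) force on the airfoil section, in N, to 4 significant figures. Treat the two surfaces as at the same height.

With equal heights on the two surfaces, Bernoulli gives P_lower − P_upper = ½ρ(v_upper² − v_lower²).
ΔP = ½·0.9807·(53.12² − 47.92²) = 257.6 Pa.
Lift = ΔP · A = 257.6 × 0.9233 = 237.9 N.

F ≈ 237.9 N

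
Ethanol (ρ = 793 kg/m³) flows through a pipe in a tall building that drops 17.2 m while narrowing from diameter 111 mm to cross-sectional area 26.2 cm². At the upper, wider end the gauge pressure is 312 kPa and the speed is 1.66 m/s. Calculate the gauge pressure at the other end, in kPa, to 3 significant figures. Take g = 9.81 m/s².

Continuity gives A₁v₁ = A₂v₂, so v₂ = (96.8 cm²)/(26.2 cm²) × 1.66 m/s = 6.13 m/s.
Applying Bernoulli between the two ends and solving for P₂: P₂ = P₁ + ½ρ(v₁² − v₂²) − ρgΔh.
P₂ = 312000 + ½·793·(1.66² − 6.13²) − 793·9.81·(−17.2) = 312000 + (-13800) − (-134000) = 432000 Pa.

P₂ = 432 kPa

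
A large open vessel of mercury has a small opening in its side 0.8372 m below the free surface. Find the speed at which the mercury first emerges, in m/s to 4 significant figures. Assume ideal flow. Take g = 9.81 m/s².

4.053 m/s

Torricelli's result v = √(2gh) gives v = √(2·9.81·0.8372) = 4.053 m/s.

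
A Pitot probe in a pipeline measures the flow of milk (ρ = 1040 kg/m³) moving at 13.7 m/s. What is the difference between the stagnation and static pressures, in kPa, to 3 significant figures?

At the stagnation point the flow is brought to rest, so Bernoulli gives P_stag − P_static = ½ρv².
ΔP = ½·1040·13.7² = 97600 Pa.

ΔP ≈ 97.6 kPa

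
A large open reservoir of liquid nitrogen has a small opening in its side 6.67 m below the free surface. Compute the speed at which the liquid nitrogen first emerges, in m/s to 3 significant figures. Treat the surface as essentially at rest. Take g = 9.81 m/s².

The surface is effectively still and both ends are open, so ½v² = gh and v = √(2·9.81·6.67) = 11.4 m/s.

11.4 m/s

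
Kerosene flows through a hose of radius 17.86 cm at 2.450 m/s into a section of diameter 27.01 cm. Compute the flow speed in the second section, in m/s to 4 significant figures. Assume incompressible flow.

v₂ ≈ 4.285 m/s

Continuity gives A₁v₁ = A₂v₂, so v₂ = (1002 cm²)/(573.0 cm²) × 2.450 m/s = 4.285 m/s.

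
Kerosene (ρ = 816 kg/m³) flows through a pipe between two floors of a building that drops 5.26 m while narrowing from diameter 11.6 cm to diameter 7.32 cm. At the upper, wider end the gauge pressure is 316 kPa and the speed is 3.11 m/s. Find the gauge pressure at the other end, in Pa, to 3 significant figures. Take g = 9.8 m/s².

P₂ ≈ 337000 Pa

By continuity, v₂ = v₁·A₁/A₂ = 3.11·(106/42.1) = 7.81 m/s.
Applying Bernoulli between the two ends and solving for P₂: P₂ = P₁ + ½ρ(v₁² − v₂²) − ρgΔh.
P₂ = 316000 + ½·816·(3.11² − 7.81²) − 816·9.8·(−5.26) = 316000 + (-20900) − (-42100) = 337000 Pa.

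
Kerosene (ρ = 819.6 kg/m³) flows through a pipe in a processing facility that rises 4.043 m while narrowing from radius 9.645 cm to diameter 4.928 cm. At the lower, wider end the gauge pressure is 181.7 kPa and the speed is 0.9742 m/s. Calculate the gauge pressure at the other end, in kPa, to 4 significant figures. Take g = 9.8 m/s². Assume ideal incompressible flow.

P₂ ≈ 58.31 kPa

Continuity gives A₁v₁ = A₂v₂, so v₂ = (292.2 cm²)/(19.07 cm²) × 0.9742 m/s = 14.93 m/s.
Applying Bernoulli between the two ends and solving for P₂: P₂ = P₁ + ½ρ(v₁² − v₂²) − ρgΔh.
P₂ = 181700 + ½·819.6·(0.9742² − 14.93²) − 819.6·9.8·(+4.043) = 181700 + (-90920) − (32470) = 58310 Pa.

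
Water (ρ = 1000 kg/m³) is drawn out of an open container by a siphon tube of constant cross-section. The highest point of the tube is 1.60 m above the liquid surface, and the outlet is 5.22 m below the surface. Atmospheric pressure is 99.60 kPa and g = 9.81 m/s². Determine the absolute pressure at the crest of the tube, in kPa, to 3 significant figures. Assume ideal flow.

Bernoulli surface→outlet gives ½v² = g·h_out, so v = √(2·9.81·5.22) = 10.1 m/s.
With constant cross-section the crest speed equals v; applying Bernoulli from the surface up to the crest, P_top = P_atm − ½ρv² − ρg·h_top.
P_top = 99600 − ½·1000·10.1² − 1000·9.81·1.60 = 32700 Pa.

P_top ≈ 32.7 kPa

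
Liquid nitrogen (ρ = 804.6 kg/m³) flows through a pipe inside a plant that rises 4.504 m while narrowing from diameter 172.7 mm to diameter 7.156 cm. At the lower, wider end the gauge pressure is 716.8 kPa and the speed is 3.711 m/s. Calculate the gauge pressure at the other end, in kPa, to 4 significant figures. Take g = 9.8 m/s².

By continuity, v₂ = v₁·A₁/A₂ = 3.711·(234.2/40.22) = 21.61 m/s.
Energy conservation along the streamline gives P₂ = P₁ − ½ρ(v₂² − v₁²) − ρg(h₂ − h₁).
P₂ = 716800 + ½·804.6·(3.711² − 21.61²) − 804.6·9.8·(+4.504) = 716800 + (-182400) − (35510) = 498900 Pa.

P₂ ≈ 498.9 kPa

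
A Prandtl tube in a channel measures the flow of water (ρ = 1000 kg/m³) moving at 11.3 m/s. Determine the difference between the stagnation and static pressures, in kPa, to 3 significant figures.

ΔP ≈ 63.8 kPa

Bernoulli between the free stream and the stagnation point: ½ρv² = P_stag − P_static.
ΔP = ½·1000·11.3² = 63800 Pa.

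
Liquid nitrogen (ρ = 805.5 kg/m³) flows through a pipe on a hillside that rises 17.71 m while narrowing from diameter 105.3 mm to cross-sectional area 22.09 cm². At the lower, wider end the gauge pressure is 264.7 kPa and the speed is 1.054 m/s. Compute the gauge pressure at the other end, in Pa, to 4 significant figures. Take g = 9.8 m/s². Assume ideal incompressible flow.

Mass conservation (A₁v₁ = A₂v₂) gives v₂ = 1.054 × 87.09/22.09 = 4.155 m/s.
Bernoulli: P₁ + ½ρv₁² + ρg h₁ = P₂ + ½ρv₂² + ρg h₂, so P₂ = P₁ + ½ρ(v₁² − v₂²) − ρg(h₂ − h₁).
P₂ = 264700 + ½·805.5·(1.054² − 4.155²) − 805.5·9.8·(+17.71) = 264700 + (-6506) − (139800) = 118400 Pa.

P₂ = 118400 Pa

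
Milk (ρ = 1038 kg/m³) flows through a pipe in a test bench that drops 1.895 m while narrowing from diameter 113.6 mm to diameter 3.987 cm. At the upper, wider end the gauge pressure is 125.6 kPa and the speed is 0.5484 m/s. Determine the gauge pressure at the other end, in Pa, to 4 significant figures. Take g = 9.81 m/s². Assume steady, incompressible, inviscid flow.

By continuity, v₂ = v₁·A₁/A₂ = 0.5484·(101.4/12.48) = 4.452 m/s.
Energy conservation along the streamline gives P₂ = P₁ − ½ρ(v₂² − v₁²) − ρg(h₂ − h₁).
P₂ = 125600 + ½·1038·(0.5484² − 4.452²) − 1038·9.81·(−1.895) = 125600 + (-10130) − (-19300) = 134800 Pa.

P₂ ≈ 134800 Pa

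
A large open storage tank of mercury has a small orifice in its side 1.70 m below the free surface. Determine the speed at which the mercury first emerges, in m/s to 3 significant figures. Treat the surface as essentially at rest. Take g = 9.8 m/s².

5.77 m/s

Bernoulli from surface to hole (P equal, v_surface ≈ 0): v = √(2gh) = √(2×9.8×1.70) = 5.77 m/s.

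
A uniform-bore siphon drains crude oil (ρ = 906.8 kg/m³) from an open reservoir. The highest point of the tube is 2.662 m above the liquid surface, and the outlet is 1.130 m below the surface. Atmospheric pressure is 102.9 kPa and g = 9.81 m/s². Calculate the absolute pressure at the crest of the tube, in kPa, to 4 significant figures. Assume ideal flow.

P_top ≈ 69.17 kPa

The outlet speed comes from Torricelli: v = √(2g·1.130) = 4.709 m/s.
With constant cross-section the crest speed equals v; applying Bernoulli from the surface up to the crest, P_top = P_atm − ½ρv² − ρg·h_top.
P_top = 102900 − ½·906.8·4.709² − 906.8·9.81·2.662 = 69170 Pa.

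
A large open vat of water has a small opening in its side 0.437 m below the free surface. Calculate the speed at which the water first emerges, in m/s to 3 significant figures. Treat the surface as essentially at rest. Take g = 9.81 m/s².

Torricelli's result v = √(2gh) gives v = √(2·9.81·0.437) = 2.93 m/s.

v ≈ 2.93 m/s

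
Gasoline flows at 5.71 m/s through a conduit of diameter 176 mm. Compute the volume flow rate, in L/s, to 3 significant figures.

Q ≈ 139 L/s

Q = A·v = 0.0243 m² × 5.71 m/s = 0.139 m³/s.
Converting: 0.139 m³/s × 1000 = 139 L/s.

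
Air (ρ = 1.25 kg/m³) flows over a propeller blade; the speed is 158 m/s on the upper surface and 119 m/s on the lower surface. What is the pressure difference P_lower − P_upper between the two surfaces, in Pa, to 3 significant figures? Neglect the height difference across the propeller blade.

ΔP ≈ 6750 Pa

With negligible Δh, P + ½ρv² is constant, so P_low − P_up = ½ρ(v_up² − v_low²).
ΔP = ½·1.25·(158² − 119²) = 6750 Pa.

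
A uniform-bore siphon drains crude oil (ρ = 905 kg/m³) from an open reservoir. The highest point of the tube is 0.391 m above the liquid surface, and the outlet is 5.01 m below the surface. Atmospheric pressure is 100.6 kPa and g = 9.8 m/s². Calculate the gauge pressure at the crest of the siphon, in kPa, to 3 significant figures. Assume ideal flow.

-47.9 kPa

Bernoulli surface→outlet gives ½v² = g·h_out, so v = √(2·9.8·5.01) = 9.91 m/s.
Continuity keeps v the same throughout the tube; from surface to crest, P_atm + 0 = P_top + ½ρv² + ρg·h_top.
P_top = 100600 − ½·905·9.91² − 905·9.8·0.391 = 52700 Pa. So P_gauge = P_top − P_atm = -47900 Pa.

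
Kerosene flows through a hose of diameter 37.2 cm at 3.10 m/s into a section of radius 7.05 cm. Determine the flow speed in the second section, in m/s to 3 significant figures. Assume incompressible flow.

The volume flow rate is constant, so v₂ = (A₁/A₂)v₁ = (1090/156)·3.10 = 21.6 m/s.

v₂ ≈ 21.6 m/s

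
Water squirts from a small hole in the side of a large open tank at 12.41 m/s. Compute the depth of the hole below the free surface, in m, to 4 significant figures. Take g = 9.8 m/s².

For a small hole in a large open tank, ½v² = gh, giving h = v²/(2g).
h = 12.41²/(2·9.8) = 154.0/19.60 = 7.858 m.

h ≈ 7.858 m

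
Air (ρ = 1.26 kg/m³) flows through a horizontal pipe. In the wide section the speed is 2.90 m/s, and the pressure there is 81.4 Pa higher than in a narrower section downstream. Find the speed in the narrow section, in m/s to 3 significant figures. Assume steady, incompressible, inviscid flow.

11.7 m/s

Along the level pipe P + ½ρv² is conserved, hence v₂² = v₁² + 2(P₁ − P₂)/ρ.
v₂ = √(2.90² + 2·81.4/1.26) = √(8.41 + 129) = 11.7 m/s.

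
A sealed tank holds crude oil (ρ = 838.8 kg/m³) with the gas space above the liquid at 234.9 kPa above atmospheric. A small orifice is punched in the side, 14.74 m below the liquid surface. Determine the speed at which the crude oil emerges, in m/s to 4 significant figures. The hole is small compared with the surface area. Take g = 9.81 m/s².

Take point 1 at the surface (v₁ ≈ 0) and point 2 at the hole (at atmospheric pressure). Bernoulli: P₁ + ρg h = P_atm + ½ρv₂².
With P₁ − P_atm = 234900 Pa, v₂ = √(2gh + 2ΔP/ρ) = √(2·9.81·14.74 + 2·234900/838.8) = 29.14 m/s.

v = 29.14 m/s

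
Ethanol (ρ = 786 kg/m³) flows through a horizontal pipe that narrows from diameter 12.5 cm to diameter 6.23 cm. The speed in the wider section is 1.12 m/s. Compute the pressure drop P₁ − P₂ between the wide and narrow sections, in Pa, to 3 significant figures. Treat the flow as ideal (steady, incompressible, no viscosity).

By continuity, v₂ = v₁·A₁/A₂ = 1.12·(123/30.5) = 4.51 m/s.
With no height change, Bernoulli's equation is P₁ + ½ρv₁² = P₂ + ½ρv₂².
P₁ − P₂ = ½·786·(4.51² − 1.12²) = ½·786·19.1 = 7500 Pa.

ΔP ≈ 7500 Pa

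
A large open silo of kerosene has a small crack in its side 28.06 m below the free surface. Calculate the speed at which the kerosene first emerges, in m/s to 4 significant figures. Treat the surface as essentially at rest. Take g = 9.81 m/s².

v ≈ 23.46 m/s

The surface is effectively still and both ends are open, so ½v² = gh and v = √(2·9.81·28.06) = 23.46 m/s.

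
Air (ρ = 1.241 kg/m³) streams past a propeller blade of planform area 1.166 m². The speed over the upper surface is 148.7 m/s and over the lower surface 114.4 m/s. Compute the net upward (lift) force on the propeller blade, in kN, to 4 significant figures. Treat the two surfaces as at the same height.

F ≈ 6.529 kN

From P + ½ρv² = const at equal height, P_low − P_up = ½ρ(v_up² − v_low²).
ΔP = ½·1.241·(148.7² − 114.4²) = 5600 Pa.
Lift = ΔP · A = 5600 × 1.166 = 6529 N.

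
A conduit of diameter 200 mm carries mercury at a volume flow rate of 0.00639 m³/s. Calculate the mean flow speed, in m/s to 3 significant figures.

v = 0.203 m/s

Q = 0.00639 m³/s = 0.00639 m³/s.
v = Q/A = 0.00639 / 0.0314 = 0.203 m/s.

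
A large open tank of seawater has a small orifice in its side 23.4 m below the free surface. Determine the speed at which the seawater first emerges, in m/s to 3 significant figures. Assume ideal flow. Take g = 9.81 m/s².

v ≈ 21.4 m/s

Bernoulli from surface to hole (P equal, v_surface ≈ 0): v = √(2gh) = √(2×9.81×23.4) = 21.4 m/s.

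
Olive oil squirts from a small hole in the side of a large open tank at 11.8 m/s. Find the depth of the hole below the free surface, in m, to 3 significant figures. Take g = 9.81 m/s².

h = 7.10 m

Inverting v = √(2gh) gives h = v² / 2g.
h = 11.8²/(2·9.81) = 139/19.62 = 7.10 m.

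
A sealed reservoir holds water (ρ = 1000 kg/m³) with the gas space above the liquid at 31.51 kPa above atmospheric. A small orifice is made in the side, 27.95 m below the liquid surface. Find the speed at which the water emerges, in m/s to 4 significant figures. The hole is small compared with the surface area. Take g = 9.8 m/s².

Take point 1 at the surface (v₁ ≈ 0) and point 2 at the hole (at atmospheric pressure). Bernoulli: P₁ + ρg h = P_atm + ½ρv₂².
With P₁ − P_atm = 31510 Pa, v₂ = √(2gh + 2ΔP/ρ) = √(2·9.8·27.95 + 2·31510/1000) = 24.72 m/s.

v ≈ 24.72 m/s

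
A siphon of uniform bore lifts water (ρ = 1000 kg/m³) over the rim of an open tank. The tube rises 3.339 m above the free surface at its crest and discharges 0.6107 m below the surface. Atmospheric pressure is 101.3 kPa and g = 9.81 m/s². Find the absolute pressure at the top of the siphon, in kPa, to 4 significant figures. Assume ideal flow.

The outlet speed comes from Torricelli: v = √(2g·0.6107) = 3.461 m/s.
Continuity keeps v the same throughout the tube; from surface to crest, P_atm + 0 = P_top + ½ρv² + ρg·h_top.
P_top = 101300 − ½·1000·3.461² − 1000·9.81·3.339 = 62550 Pa.

P_top ≈ 62.55 kPa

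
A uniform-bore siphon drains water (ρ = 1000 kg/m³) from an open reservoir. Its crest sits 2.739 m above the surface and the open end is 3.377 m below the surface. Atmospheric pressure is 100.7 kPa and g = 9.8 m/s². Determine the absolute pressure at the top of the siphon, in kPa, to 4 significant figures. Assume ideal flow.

From the surface to the outlet (both open to atmosphere, surface at rest): v = √(2g·h_out) = √(2·9.8·3.377) = 8.136 m/s.
Continuity keeps v the same throughout the tube; from surface to crest, P_atm + 0 = P_top + ½ρv² + ρg·h_top.
P_top = 100700 − ½·1000·8.136² − 1000·9.8·2.739 = 40760 Pa.

P_top ≈ 40.76 kPa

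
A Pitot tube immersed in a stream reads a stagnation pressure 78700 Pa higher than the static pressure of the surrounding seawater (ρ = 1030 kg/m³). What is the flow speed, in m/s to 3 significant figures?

v = 12.4 m/s

Bernoulli between the free stream and the stagnation point: ½ρv² = P_stag − P_static.
v = √(2ΔP/ρ) = √(2·78700/1030) = 12.4 m/s.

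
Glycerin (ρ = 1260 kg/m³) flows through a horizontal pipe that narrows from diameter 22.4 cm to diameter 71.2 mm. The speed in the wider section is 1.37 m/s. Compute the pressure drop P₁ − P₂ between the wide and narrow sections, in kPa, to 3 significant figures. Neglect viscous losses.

Mass conservation (A₁v₁ = A₂v₂) gives v₂ = 1.37 × 394/39.8 = 13.6 m/s.
Bernoulli (h₁ = h₂): P₁ − P₂ = ½ρ(v₂² − v₁²).
P₁ − P₂ = ½·1260·(13.6² − 1.37²) = ½·1260·182 = 115000 Pa.

ΔP ≈ 115 kPa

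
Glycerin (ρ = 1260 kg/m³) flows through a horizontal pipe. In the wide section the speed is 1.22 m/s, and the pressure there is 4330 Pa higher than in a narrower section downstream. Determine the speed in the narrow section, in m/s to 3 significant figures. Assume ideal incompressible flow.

v₂ = 2.89 m/s

Horizontal Bernoulli: P₁ + ½ρv₁² = P₂ + ½ρv₂², so v₂² = v₁² + 2(P₁ − P₂)/ρ.
v₂ = √(1.22² + 2·4330/1260) = √(1.49 + 6.87) = 2.89 m/s.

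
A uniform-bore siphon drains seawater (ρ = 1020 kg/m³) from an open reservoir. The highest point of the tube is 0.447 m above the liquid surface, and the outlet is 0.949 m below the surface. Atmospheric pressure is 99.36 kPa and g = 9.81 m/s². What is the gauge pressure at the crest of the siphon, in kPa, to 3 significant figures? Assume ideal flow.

From the surface to the outlet (both open to atmosphere, surface at rest): v = √(2g·h_out) = √(2·9.81·0.949) = 4.32 m/s.
The bore is uniform, so the speed at the crest is the same v. Bernoulli surface→crest: P_atm = P_top + ½ρv² + ρg·h_top.
P_top = 99360 − ½·1020·4.32² − 1020·9.81·0.447 = 85400 Pa. So P_gauge = P_top − P_atm = -14000 Pa.

P_gauge = -14.0 kPa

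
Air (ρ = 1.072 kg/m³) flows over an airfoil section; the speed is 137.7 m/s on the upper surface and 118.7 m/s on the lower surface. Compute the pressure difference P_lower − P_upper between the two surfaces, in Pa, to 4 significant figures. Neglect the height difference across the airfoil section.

Bernoulli (same height): P_lower − P_upper = ½ρ(v_upper² − v_lower²).
ΔP = ½·1.072·(137.7² − 118.7²) = 2611 Pa.

2611 Pa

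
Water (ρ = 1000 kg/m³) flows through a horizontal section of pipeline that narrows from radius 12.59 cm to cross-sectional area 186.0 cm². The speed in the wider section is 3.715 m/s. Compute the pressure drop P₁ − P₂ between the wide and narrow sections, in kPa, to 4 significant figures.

ΔP ≈ 42.56 kPa

Mass conservation (A₁v₁ = A₂v₂) gives v₂ = 3.715 × 498.0/186.0 = 9.946 m/s.
With no height change, Bernoulli's equation is P₁ + ½ρv₁² = P₂ + ½ρv₂².
P₁ − P₂ = ½·1000·(9.946² − 3.715²) = ½·1000·85.12 = 42560 Pa.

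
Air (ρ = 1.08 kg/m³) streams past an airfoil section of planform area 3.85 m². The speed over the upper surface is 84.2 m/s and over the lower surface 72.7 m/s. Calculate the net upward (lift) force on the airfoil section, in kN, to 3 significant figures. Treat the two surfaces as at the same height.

F ≈ 3.75 kN

From P + ½ρv² = const at equal height, P_low − P_up = ½ρ(v_up² − v_low²).
ΔP = ½·1.08·(84.2² − 72.7²) = 974 Pa.
Lift = ΔP · A = 974 × 3.85 = 3750 N.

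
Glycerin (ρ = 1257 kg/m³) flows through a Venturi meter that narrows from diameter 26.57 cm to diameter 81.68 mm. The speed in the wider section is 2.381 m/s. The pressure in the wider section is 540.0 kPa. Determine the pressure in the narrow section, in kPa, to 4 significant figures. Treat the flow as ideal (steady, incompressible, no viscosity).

P₂ = 144.6 kPa

Continuity gives A₁v₁ = A₂v₂, so v₂ = (554.5 cm²)/(52.40 cm²) × 2.381 m/s = 25.19 m/s.
Bernoulli (h₁ = h₂): P₁ − P₂ = ½ρ(v₂² − v₁²).
P₂ = P₁ − ½ρ(v₂² − v₁²) = 540000 − ½·1257·(25.19² − 2.381²) = 540000 − 395400 = 144600 Pa.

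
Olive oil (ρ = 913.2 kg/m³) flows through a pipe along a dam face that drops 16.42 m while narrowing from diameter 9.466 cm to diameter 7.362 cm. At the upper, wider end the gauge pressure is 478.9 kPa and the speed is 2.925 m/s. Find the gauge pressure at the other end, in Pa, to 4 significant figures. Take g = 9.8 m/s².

The volume flow rate is constant, so v₂ = (A₁/A₂)v₁ = (70.38/42.57)·2.925 = 4.836 m/s.
Bernoulli: P₁ + ½ρv₁² + ρg h₁ = P₂ + ½ρv₂² + ρg h₂, so P₂ = P₁ + ½ρ(v₁² − v₂²) − ρg(h₂ − h₁).
P₂ = 478900 + ½·913.2·(2.925² − 4.836²) − 913.2·9.8·(−16.42) = 478900 + (-6771) − (-146900) = 619100 Pa.

P₂ ≈ 619100 Pa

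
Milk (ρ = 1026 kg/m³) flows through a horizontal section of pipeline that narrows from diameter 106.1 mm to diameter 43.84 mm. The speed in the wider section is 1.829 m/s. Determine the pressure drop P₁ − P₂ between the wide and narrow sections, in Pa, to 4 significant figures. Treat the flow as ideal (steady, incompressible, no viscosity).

By continuity, v₂ = v₁·A₁/A₂ = 1.829·(88.41/15.09) = 10.71 m/s.
Bernoulli (h₁ = h₂): P₁ − P₂ = ½ρ(v₂² − v₁²).
P₁ − P₂ = ½·1026·(10.71² − 1.829²) = ½·1026·111.4 = 57160 Pa.

ΔP = 57160 Pa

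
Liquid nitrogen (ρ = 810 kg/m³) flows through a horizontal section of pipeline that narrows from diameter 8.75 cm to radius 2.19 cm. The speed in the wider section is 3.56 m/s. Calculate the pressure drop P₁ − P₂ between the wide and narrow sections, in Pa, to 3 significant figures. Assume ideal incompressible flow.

Mass conservation (A₁v₁ = A₂v₂) gives v₂ = 3.56 × 60.1/15.1 = 14.2 m/s.
Along the horizontal streamline, P + ½ρv² is constant.
P₁ − P₂ = ½·810·(14.2² − 3.56²) = ½·810·189 = 76600 Pa.

ΔP ≈ 76600 Pa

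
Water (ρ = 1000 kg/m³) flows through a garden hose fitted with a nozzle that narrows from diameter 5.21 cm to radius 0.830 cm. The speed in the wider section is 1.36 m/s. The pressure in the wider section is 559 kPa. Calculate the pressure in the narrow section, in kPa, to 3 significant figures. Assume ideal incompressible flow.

Continuity gives A₁v₁ = A₂v₂, so v₂ = (21.3 cm²)/(2.16 cm²) × 1.36 m/s = 13.4 m/s.
Along the horizontal streamline, P + ½ρv² is constant.
P₂ = P₁ − ½ρ(v₂² − v₁²) = 559000 − ½·1000·(13.4² − 1.36²) = 559000 − 88800 = 470000 Pa.

470 kPa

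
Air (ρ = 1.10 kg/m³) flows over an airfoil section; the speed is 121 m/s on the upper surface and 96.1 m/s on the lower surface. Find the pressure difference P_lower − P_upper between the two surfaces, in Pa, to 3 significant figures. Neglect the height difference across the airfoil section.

ΔP ≈ 2970 Pa

Bernoulli (same height): P_lower − P_upper = ½ρ(v_upper² − v_lower²).
ΔP = ½·1.10·(121² − 96.1²) = 2970 Pa.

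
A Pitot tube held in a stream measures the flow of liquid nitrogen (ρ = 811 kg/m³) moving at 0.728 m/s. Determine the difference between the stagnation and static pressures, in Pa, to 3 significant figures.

ΔP ≈ 215 Pa

The dynamic pressure equals the rise in static pressure at the stagnation point: ΔP = ½ρv².
ΔP = ½·811·0.728² = 215 Pa.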